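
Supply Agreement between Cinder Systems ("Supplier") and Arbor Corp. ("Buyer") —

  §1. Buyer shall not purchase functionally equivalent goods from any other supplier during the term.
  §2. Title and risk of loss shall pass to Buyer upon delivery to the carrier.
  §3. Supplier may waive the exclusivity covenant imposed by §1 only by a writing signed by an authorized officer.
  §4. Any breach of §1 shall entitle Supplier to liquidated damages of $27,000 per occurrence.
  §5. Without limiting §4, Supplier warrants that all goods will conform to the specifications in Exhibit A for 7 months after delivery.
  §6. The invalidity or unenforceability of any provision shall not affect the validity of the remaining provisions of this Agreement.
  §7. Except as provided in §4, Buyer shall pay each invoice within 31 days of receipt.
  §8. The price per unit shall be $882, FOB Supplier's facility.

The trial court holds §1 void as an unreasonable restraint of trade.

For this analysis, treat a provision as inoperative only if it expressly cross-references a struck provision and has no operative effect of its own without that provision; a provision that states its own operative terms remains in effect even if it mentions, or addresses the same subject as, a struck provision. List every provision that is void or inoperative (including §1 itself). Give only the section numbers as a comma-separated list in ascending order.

1, 3, 4

§1 is struck. The only function of §3 is the waiver condition for §1, so it cannot stand once §1 is removed. The whole of §4 is the liquidated-damages amount, defined by reference to §1, so §4 cannot stand once §1 is removed. Although §5 refers to §4, its operative terms do not depend on §4, so it remains in effect. §7 mentions §4 but its own obligation stands independently of §4, so §7 is not affected. Under the severability clause in §6, the remaining provisions continue in force. That leaves §2, §5, §6, §7, and §8 in effect.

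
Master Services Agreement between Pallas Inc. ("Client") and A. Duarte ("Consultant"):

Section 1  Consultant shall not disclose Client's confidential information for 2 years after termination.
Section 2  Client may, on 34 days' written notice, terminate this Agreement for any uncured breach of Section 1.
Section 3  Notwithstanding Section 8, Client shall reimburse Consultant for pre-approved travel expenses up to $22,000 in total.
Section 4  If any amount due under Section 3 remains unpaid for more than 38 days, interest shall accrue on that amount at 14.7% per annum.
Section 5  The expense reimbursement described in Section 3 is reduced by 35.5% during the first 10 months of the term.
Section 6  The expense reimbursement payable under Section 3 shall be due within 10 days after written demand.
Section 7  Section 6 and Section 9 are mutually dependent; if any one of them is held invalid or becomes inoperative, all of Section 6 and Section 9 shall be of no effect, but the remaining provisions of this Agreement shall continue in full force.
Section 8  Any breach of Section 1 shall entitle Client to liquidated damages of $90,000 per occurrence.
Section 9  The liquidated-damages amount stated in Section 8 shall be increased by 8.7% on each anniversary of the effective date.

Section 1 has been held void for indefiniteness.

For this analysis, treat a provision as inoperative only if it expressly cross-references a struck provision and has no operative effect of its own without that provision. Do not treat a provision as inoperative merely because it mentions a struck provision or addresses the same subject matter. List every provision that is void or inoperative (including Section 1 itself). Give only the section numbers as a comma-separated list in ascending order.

1, 2, 6, 8, 9

Section 1 is struck. Section 2 has no operative effect of its own apart from Section 1 and is therefore inoperative. The whole of Section 8 is the liquidated-damages amount, defined by reference to Section 1, so Section 8 cannot stand once Section 1 is removed. Section 9 has no operative effect of its own apart from Section 8 and is therefore inoperative. Although Section 3 refers to Section 8, its operative terms do not depend on Section 8, so it remains in effect. Section 7 declares Section 6 and Section 9 mutually dependent; since one of them has fallen, all of them are of no effect. That brings down Section 6 as well. The remainder continues in force under Section 7. That leaves Section 3, Section 4, Section 5, and Section 7 in effect.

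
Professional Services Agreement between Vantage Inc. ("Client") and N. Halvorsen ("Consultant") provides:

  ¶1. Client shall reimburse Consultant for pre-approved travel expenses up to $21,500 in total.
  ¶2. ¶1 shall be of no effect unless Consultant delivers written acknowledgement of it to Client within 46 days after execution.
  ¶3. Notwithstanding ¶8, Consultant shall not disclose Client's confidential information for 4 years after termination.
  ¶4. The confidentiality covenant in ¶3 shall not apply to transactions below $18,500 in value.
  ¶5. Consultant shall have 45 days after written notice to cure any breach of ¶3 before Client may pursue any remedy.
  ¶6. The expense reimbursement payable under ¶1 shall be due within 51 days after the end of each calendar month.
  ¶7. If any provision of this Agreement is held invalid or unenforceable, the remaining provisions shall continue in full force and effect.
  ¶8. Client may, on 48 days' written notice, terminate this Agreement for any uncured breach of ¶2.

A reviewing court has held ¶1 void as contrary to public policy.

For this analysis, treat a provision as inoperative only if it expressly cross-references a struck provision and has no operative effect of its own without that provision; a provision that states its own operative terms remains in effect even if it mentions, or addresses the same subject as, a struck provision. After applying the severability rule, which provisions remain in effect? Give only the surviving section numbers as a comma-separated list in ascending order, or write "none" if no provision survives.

3, 4, 5, 7

¶1 is struck. ¶2 has no operative effect of its own apart from ¶1 and is therefore inoperative. ¶6 has no operative effect of its own apart from ¶1 and is therefore inoperative. ¶8 has no operative effect of its own apart from ¶2 and is therefore inoperative. Although ¶3 refers to ¶8, its operative terms do not depend on ¶8, so it remains in effect. Under the severability clause in ¶7, the remaining provisions continue in force. That leaves ¶3, ¶4, ¶5, and ¶7 in effect.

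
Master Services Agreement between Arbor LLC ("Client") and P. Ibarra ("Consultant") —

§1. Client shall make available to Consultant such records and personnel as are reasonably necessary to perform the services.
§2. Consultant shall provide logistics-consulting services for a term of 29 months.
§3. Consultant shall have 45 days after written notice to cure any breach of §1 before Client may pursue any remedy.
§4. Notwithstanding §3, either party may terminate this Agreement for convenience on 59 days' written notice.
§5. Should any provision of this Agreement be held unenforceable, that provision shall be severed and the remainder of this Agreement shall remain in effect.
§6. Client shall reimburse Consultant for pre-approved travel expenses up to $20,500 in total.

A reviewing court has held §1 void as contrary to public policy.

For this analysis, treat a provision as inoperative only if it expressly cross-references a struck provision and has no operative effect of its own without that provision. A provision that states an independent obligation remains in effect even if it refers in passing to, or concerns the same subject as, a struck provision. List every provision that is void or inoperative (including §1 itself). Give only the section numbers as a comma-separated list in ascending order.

1, 3

§1 is struck. The only function of §3 is the cure period for breach of §1, so it cannot stand once §1 is removed. §4 mentions §3 but its own obligation stands independently of §3, so §4 is not affected. §5 is a severability clause and preserves every provision that can still be given independent effect. §2, §4, §5, and §6 remain in effect.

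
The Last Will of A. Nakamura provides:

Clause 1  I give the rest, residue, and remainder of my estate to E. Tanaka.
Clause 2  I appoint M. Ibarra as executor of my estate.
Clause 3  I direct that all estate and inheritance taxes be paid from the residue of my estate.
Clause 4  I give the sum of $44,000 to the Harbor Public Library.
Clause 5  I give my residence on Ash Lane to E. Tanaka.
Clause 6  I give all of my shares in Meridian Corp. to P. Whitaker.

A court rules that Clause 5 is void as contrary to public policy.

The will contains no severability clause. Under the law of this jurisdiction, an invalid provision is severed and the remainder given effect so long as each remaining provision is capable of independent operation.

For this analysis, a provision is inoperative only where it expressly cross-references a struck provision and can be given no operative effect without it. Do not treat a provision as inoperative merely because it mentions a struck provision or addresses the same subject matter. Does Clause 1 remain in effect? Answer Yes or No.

Yes

Clause 5 is struck. Nothing else in the will is defined by reference to Clause 5. With no severability clause, the stated default rule severs what cannot stand and enforces each remaining provision that can operate on its own. That leaves Clause 1, Clause 2, Clause 3, Clause 4, and Clause 6 in effect. Clause 1 is among the surviving provisions, so the answer is yes.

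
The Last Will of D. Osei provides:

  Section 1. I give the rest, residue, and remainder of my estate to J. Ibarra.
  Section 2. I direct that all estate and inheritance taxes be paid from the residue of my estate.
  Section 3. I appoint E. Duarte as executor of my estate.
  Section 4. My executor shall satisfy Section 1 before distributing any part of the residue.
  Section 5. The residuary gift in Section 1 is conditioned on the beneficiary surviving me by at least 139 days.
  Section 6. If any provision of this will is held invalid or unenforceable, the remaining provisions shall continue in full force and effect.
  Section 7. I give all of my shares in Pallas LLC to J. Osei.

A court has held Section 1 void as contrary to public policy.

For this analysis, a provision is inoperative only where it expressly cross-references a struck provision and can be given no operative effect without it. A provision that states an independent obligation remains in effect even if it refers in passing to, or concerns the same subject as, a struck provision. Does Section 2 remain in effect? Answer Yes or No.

Section 1 is struck. Section 4 operates only by reference to Section 1, so it falls with Section 1. Section 5 operates only by reference to Section 1, so it falls with Section 1. Section 6 is a severability clause and preserves every provision that can still be given independent effect. The provisions still in force are Section 2, Section 3, Section 6, and Section 7. Section 2 is among the surviving provisions, so the answer is yes.

Yes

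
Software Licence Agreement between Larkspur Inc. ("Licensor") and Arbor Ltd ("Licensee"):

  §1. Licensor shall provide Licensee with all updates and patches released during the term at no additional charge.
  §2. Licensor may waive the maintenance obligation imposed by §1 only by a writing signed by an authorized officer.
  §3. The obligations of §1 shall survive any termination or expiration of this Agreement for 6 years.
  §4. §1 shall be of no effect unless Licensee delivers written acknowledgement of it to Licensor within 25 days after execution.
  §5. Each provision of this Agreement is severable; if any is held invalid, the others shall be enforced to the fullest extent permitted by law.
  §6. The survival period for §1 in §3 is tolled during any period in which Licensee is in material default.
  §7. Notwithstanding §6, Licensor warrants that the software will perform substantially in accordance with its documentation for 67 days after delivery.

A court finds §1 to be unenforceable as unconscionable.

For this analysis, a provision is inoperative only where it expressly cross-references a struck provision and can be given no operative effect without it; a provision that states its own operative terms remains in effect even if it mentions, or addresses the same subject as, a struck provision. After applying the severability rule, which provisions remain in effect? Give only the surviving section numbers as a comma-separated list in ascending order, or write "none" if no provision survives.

5, 7

§1 is struck. §2 merely fixes the waiver condition for §1; with §1 gone it has nothing to operate on and falls away. §3 has no operative effect of its own apart from §1 and is therefore inoperative. The only function of §4 is the acknowledgement condition for §1, so it cannot stand once §1 is removed. The whole of §6 is the tolling of the survival period for §1, defined by reference to §3, so §6 cannot stand once §3 is removed. §7 mentions §6 but its own obligation stands independently of §6, so §7 is not affected. Under the severability clause in §5, the remaining provisions continue in force. §5 and §7 remain in effect.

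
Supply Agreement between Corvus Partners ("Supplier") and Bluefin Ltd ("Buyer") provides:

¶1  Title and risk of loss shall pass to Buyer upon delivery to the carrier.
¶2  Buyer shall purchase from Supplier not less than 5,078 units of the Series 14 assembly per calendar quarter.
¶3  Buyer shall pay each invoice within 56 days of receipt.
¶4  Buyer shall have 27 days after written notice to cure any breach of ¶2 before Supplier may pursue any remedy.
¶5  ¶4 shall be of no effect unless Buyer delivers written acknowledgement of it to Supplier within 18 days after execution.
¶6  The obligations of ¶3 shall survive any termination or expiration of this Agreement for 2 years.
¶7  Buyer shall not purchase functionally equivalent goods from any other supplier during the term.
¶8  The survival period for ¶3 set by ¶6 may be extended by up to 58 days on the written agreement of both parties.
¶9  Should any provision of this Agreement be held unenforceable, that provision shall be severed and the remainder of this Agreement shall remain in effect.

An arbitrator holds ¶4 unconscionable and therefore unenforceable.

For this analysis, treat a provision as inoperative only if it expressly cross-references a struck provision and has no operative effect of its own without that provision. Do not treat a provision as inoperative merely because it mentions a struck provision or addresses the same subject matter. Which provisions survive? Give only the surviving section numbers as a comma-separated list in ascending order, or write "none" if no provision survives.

1, 2, 3, 6, 7, 8, 9

¶4 is struck. The only function of ¶5 is the acknowledgement condition for ¶4, so it cannot stand once ¶4 is removed. Under the severability clause in ¶9, the remaining provisions continue in force. The provisions still in force are ¶1, ¶2, ¶3, ¶6, ¶7, ¶8, and ¶9.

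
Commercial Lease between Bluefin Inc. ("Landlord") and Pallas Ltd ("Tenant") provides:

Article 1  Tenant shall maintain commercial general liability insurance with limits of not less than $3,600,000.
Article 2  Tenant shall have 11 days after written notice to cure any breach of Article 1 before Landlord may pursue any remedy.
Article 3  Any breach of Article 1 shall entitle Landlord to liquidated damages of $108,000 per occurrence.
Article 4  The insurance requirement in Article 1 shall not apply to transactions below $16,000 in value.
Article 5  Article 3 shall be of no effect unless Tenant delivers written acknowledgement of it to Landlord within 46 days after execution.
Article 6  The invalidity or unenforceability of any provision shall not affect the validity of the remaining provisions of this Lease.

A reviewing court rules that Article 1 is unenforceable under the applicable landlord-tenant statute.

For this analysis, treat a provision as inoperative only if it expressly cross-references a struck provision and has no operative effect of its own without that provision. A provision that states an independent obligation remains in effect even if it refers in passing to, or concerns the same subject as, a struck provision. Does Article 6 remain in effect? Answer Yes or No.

Article 1 is struck. Article 2 has no operative effect of its own apart from Article 1 and is therefore inoperative. The whole of Article 3 is the liquidated-damages amount, defined by reference to Article 1, so Article 3 cannot stand once Article 1 is removed. Article 4 does nothing except set the carve-out from the insurance requirement by reference to Article 1; with Article 1 gone it has no independent effect and is inoperative. The only function of Article 5 is the acknowledgement condition for Article 3, so it cannot stand once Article 3 is removed. Under the severability clause in Article 6, the remaining provisions continue in force. Only Article 6 remains in effect. Article 6 is among the surviving provisions, so the answer is yes.

Yes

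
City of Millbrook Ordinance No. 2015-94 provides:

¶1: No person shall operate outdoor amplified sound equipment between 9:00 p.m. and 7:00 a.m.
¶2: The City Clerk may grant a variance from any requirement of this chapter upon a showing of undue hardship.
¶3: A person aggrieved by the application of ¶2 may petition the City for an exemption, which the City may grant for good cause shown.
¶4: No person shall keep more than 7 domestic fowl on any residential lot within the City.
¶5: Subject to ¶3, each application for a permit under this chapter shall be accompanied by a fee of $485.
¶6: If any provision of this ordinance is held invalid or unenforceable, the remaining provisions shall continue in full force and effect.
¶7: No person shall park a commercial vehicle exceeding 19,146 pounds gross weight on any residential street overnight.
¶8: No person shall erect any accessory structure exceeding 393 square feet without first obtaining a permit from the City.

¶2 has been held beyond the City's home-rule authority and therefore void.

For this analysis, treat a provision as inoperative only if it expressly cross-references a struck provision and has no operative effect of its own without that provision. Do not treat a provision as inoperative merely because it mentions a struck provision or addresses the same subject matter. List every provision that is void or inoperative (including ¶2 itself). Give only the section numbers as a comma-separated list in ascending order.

¶2 is struck. ¶3 has no operative effect of its own apart from ¶2 and is therefore inoperative. ¶5 mentions ¶3 but its own obligation stands independently of ¶3, so ¶5 is not affected. ¶6 is a severability clause and preserves every provision that can still be given independent effect. The provisions still in force are ¶1, ¶4, ¶5, ¶6, ¶7, and ¶8.

2, 3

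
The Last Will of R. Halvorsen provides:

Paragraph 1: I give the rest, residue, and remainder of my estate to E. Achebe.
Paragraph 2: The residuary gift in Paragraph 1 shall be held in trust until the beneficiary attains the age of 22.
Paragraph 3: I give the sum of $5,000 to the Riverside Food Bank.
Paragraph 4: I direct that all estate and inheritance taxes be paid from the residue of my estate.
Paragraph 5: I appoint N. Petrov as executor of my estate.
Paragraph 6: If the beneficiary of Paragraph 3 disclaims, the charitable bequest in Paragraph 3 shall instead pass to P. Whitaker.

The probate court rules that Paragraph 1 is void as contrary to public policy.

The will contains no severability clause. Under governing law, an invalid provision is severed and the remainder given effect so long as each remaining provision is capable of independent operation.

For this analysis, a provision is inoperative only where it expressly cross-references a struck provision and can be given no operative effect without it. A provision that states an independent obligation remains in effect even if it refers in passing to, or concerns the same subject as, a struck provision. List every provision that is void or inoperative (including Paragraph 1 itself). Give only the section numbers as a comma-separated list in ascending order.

1, 2

Paragraph 1 is struck. Paragraph 2 has no operative effect of its own apart from Paragraph 1 and is therefore inoperative. With no severability clause, the stated default rule severs what cannot stand and enforces each remaining provision that can operate on its own. The provisions still in force are Paragraph 3, Paragraph 4, Paragraph 5, and Paragraph 6.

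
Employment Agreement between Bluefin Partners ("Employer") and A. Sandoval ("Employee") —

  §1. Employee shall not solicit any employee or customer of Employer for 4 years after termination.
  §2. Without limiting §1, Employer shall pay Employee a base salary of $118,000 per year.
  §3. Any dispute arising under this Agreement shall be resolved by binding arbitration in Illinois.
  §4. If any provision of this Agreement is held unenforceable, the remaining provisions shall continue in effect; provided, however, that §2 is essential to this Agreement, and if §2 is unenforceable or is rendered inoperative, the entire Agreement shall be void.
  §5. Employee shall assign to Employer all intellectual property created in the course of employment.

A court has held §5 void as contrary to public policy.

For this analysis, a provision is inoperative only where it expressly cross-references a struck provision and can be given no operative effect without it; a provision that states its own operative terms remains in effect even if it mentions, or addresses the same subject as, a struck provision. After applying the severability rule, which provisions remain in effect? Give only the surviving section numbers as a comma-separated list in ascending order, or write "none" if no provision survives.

1, 2, 3, 4

§5 is struck. Nothing else in the Agreement is defined by reference to §5. §4 makes §2 an essential term, but §2 is unaffected, so the severability proviso in §4 preserves the remaining provisions. §1, §2, §3, and §4 remain in effect.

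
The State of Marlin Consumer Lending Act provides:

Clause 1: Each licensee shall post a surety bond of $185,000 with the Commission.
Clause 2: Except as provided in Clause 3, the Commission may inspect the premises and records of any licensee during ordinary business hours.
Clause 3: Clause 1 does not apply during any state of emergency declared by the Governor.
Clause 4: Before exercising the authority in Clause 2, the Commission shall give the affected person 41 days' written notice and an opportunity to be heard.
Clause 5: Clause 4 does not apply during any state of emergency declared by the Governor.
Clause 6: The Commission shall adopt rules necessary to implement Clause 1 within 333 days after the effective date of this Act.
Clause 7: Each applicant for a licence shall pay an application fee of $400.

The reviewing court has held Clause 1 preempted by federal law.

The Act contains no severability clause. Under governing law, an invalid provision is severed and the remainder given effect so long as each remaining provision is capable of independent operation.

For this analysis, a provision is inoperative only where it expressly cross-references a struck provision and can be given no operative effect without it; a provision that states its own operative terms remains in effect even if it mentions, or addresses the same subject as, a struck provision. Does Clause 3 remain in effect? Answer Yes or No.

Clause 1 is struck. The only function of Clause 3 is the emergency suspension of Clause 1, so it cannot stand once Clause 1 is removed. Clause 6 has no operative effect of its own apart from Clause 1 and is therefore inoperative. Clause 2 mentions Clause 3 but its own obligation stands independently of Clause 3, so Clause 2 is not affected. Under the stated default rule, only provisions that cannot operate independently fall away; the rest are enforced. That leaves Clause 2, Clause 4, Clause 5, and Clause 7 in effect. Clause 3 is among the inoperative provisions, so the answer is no.

No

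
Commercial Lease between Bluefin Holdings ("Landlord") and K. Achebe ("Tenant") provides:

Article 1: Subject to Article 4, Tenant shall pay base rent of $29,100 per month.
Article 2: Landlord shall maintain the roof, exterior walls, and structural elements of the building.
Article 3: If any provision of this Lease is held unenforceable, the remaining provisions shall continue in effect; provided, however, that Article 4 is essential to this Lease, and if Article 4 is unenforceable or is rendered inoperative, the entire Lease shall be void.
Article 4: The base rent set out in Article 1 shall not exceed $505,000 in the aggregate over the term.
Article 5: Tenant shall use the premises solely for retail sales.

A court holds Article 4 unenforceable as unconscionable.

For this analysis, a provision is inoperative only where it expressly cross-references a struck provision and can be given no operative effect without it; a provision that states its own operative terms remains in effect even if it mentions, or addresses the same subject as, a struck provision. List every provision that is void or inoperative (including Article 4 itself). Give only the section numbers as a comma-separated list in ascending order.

1, 2, 3, 4, 5

Article 4 is struck. Nothing else in the Lease is defined by reference to Article 4. Article 3 makes Article 4 an essential term, and Article 4 is the provision held invalid; under Article 3, the entire Lease is therefore void. No provision of the Lease survives.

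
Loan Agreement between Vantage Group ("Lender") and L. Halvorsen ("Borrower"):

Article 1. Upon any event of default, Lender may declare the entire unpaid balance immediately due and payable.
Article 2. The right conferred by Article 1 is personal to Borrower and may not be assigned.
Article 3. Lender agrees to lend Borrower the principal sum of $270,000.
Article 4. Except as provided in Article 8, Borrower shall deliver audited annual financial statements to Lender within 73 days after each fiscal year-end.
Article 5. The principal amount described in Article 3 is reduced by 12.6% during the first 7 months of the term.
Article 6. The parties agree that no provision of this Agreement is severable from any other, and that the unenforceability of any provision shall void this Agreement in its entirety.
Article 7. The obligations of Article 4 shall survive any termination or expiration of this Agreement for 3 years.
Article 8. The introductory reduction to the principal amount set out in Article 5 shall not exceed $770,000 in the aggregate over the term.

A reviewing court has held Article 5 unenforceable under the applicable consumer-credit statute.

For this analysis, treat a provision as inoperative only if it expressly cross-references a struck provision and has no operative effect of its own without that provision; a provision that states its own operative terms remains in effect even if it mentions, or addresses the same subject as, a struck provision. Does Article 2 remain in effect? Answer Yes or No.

No

Article 5 is struck. The whole of Article 8 is the aggregate cap on the introductory reduction to the principal amount, defined by reference to Article 5, so Article 8 cannot stand once Article 5 is removed. Article 6 provides that the Agreement is not severable, so the invalidity of any one provision voids the entire Agreement. No provision of the Agreement survives. Article 2 is among the inoperative provisions, so the answer is no.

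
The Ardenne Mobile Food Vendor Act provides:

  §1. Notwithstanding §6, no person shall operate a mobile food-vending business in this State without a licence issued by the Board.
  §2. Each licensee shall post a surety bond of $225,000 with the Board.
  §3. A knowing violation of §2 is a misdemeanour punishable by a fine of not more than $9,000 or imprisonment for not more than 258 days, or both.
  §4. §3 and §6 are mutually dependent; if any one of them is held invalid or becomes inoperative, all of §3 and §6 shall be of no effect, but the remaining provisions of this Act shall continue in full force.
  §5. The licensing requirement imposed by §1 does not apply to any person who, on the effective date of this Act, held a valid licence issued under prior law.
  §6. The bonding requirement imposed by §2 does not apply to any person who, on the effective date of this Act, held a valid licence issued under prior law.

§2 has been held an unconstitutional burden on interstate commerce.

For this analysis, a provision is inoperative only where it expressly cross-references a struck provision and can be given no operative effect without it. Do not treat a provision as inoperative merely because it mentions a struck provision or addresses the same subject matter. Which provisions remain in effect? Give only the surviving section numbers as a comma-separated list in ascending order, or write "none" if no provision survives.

1, 4, 5

§2 is struck. The only function of §3 is the criminal penalty for violating §2, so it cannot stand once §2 is removed. §6 has no operative effect of its own apart from §2 and is therefore inoperative. §1 mentions §6 but its own obligation stands independently of §6, so §1 is not affected. §4 declares §3 and §6 mutually dependent; since one of them has fallen, all of them are of no effect. The remainder continues in force under §4. §1, §4, and §5 remain in effect.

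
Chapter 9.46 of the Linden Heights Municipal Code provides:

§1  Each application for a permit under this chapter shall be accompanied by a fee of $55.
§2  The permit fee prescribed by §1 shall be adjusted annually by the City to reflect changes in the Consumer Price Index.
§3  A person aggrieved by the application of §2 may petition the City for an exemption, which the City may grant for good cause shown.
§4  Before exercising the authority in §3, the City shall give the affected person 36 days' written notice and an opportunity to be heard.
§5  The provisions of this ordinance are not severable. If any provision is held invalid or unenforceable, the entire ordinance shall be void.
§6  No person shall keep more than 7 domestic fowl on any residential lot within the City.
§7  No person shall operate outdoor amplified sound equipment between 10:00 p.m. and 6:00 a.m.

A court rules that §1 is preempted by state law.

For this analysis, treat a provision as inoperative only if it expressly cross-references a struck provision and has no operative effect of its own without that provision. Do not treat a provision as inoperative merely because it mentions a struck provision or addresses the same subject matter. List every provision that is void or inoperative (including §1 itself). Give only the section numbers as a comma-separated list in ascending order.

1, 2, 3, 4, 5, 6, 7

§1 is struck. §2 operates only by reference to §1, so it falls with §1. §3 operates only by reference to §2, so it falls with §2. §4 merely fixes the notice-and-hearing requirement for §3; with §3 gone it has nothing to operate on and falls away. §5 provides that the ordinance is not severable, so the invalidity of any one provision voids the entire ordinance. No provision of the ordinance survives.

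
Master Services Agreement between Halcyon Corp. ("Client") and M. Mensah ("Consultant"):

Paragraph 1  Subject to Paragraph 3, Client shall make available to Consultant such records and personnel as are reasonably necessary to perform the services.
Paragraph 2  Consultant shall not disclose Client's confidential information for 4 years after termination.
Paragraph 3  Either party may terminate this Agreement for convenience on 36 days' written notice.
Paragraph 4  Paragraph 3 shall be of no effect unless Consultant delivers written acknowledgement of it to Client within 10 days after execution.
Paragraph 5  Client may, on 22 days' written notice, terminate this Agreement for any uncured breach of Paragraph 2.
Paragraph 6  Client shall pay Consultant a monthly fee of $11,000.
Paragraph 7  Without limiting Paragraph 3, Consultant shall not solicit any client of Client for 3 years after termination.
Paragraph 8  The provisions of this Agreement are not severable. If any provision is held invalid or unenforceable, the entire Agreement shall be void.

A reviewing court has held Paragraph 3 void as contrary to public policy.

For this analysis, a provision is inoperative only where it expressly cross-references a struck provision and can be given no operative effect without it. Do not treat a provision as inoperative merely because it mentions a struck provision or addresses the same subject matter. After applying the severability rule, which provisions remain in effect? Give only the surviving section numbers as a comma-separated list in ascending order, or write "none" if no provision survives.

none

Paragraph 3 is struck. Paragraph 4 has no operative effect of its own apart from Paragraph 3 and is therefore inoperative. Paragraph 8 provides that the Agreement is not severable, so the invalidity of any one provision voids the entire Agreement. No provision of the Agreement survives.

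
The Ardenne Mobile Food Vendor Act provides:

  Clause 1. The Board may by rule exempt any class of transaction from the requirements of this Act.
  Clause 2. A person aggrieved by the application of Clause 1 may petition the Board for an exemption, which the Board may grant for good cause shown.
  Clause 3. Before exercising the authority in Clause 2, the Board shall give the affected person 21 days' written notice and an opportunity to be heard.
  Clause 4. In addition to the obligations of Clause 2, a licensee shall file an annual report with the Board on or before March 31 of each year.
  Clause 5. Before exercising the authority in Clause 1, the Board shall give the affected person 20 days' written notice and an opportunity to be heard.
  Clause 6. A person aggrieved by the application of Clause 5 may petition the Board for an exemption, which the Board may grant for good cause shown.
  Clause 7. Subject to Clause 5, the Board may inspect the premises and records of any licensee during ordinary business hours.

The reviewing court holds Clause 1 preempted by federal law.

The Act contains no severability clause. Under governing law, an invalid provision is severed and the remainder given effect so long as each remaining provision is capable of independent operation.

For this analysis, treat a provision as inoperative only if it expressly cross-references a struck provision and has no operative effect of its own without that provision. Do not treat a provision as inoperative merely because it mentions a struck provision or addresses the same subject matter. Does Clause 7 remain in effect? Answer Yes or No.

Yes

Clause 1 is struck. Clause 2 merely fixes the exemption procedure for Clause 1; with Clause 1 gone it has nothing to operate on and falls away. Clause 5 merely fixes the notice-and-hearing requirement for Clause 1; with Clause 1 gone it has nothing to operate on and falls away. Clause 3 merely fixes the notice-and-hearing requirement for Clause 2; with Clause 2 gone it has nothing to operate on and falls away. Clause 6 has no operative effect of its own apart from Clause 5 and is therefore inoperative. Although Clause 4 refers to Clause 2, its operative terms do not depend on Clause 2, so it remains in effect. Clause 7 mentions Clause 5 but its own obligation stands independently of Clause 5, so Clause 7 is not affected. Under the stated default rule, only provisions that cannot operate independently fall away; the rest are enforced. That leaves Clause 4 and Clause 7 in effect. Clause 7 is among the surviving provisions, so the answer is yes.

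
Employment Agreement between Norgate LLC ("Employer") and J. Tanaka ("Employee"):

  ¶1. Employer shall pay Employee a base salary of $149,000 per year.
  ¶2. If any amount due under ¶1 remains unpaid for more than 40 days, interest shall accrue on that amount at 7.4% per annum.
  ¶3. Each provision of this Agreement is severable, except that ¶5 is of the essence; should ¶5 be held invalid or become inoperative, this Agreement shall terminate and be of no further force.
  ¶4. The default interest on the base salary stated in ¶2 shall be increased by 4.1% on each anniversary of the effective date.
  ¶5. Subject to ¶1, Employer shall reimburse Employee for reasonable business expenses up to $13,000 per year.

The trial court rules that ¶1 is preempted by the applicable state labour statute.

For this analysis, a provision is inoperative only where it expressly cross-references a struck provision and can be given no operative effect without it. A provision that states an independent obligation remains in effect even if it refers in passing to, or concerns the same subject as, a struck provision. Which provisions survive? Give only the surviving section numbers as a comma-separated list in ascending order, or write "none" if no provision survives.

¶1 is struck. The whole of ¶2 is the default interest on the base salary, defined by reference to ¶1, so ¶2 cannot stand once ¶1 is removed. ¶4 has no operative effect of its own apart from ¶2 and is therefore inoperative. ¶5 mentions ¶1 but its own obligation stands independently of ¶1, so ¶5 is not affected. ¶3 makes ¶5 an essential term, but ¶5 is unaffected, so the severability proviso in ¶3 preserves the remaining provisions. That leaves ¶3 and ¶5 in effect.

3, 5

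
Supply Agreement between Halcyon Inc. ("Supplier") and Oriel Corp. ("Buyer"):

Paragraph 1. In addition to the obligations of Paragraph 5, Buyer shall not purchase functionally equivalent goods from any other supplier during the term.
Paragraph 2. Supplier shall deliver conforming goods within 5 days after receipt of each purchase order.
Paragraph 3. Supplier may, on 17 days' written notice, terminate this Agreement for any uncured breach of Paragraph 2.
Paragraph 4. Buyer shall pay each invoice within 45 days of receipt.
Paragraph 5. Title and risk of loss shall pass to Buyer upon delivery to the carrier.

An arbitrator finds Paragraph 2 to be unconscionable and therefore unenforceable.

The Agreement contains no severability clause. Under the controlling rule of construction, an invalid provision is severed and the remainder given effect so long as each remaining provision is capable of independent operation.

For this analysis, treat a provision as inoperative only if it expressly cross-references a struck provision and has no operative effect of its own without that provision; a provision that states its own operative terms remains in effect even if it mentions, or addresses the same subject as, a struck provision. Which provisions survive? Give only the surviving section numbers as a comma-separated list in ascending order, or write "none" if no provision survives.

1, 4, 5

Paragraph 2 is struck. Paragraph 3 has no operative effect of its own apart from Paragraph 2 and is therefore inoperative. With no severability clause, the stated default rule severs what cannot stand and enforces each remaining provision that can operate on its own. That leaves Paragraph 1, Paragraph 4, and Paragraph 5 in effect.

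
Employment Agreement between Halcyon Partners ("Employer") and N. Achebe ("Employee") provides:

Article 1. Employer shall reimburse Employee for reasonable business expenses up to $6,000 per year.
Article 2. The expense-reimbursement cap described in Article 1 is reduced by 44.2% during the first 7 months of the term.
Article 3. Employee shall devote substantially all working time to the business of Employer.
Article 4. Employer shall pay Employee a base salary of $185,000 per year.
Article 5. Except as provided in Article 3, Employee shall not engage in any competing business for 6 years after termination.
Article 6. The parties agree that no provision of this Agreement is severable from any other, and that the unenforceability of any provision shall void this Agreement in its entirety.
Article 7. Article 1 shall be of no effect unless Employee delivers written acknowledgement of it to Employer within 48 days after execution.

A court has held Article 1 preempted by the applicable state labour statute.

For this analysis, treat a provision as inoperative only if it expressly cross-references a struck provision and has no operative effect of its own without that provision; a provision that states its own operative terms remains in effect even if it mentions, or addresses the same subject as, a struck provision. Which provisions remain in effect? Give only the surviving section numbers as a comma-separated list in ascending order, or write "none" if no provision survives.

none

Article 1 is struck. The whole of Article 2 is the introductory reduction to the expense-reimbursement cap, defined by reference to Article 1, so Article 2 cannot stand once Article 1 is removed. Article 7 merely fixes the acknowledgement condition for Article 1; with Article 1 gone it has nothing to operate on and falls away. Article 6 provides that the Agreement is not severable, so the invalidity of any one provision voids the entire Agreement. No provision of the Agreement survives.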